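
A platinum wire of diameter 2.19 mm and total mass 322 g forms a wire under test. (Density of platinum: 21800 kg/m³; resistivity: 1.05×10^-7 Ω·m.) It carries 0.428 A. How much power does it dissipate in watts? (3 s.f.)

A = π(d/2)² = π(1.0950e-03 m)² = 3.7668e-06 m²
L = m/(density·A) = 0.322/(21800×3.7668e-06) = 3.921 m
R = ρL/A = (1.05×10^-7)(3.921)/(3.7668e-06) = 0.1093 Ω
P = I²R = (0.428)² × 0.1093 = 0.0200 W

0.0200 W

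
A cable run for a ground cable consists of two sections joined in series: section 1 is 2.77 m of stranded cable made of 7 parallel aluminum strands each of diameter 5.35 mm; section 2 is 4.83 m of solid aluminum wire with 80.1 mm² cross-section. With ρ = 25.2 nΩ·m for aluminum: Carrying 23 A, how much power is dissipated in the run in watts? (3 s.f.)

1.04 W

ρ = 25.2 nΩ·m = 2.52×10^-8 Ω·m
Section 1: A_strand = π(2.6750e-03)² = 2.248e-05 m²; R₁ = ρL/(N·A_s) = (2.52×10^-8)(2.77)/(7×2.248e-05) = 4.436×10^-4 Ω
Section 2: A = 80.1 mm² = 8.010e-05 m²
R₂ = (2.52×10^-8)(4.83)/(8.010e-05) = 0.00152 Ω
R = R₁ + R₂ = 0.001963 Ω
P = I²R = (23)² × 0.001963 = 1.04 W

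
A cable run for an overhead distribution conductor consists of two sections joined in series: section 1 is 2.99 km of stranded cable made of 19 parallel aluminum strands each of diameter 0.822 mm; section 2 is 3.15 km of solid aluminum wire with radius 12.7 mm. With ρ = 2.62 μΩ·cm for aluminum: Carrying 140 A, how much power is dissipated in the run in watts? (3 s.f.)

ρ = 2.62 μΩ·cm = 2.62×10^-8 Ω·m
Section 1: A_strand = π(4.1100e-04)² = 5.307e-07 m²; R₁ = ρL/(N·A_s) = (2.62×10^-8)(2990)/(19×5.307e-07) = 7.769 Ω
Section 2: A = πr² = π(1.2700e-02 m)² = 5.067e-04 m²
R₂ = (2.62×10^-8)(3150)/(5.067e-04) = 0.1629 Ω
R = R₁ + R₂ = 7.932 Ω
P = I²R = (140)² × 7.932 = 1.55×10^5 W

1.55×10^5 W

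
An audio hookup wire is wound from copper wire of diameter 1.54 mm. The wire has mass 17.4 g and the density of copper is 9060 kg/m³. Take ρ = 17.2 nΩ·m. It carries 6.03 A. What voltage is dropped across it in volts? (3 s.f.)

0.0574 V

ρ = 17.2 nΩ·m = 1.72×10^-8 Ω·m
A = π(d/2)² = π(7.7000e-04 m)² = 1.8627e-06 m²
L = m/(density·A) = 0.0174/(9060×1.8627e-06) = 1.031 m
R = ρL/A = (1.72×10^-8)(1.031)/(1.8627e-06) = 0.009521 Ω
V = IR = 6.03 × 0.009521 = 0.0574 V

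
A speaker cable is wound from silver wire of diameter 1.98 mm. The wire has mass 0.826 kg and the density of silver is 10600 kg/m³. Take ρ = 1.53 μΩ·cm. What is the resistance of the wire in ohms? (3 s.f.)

0.126 Ω

ρ = 1.53 μΩ·cm = 1.53×10^-8 Ω·m
A = π(d/2)² = π(9.9000e-04 m)² = 3.0791e-06 m²
L = m/(density·A) = 0.826/(10600×3.0791e-06) = 25.31 m
R = ρL/A = (1.53×10^-8)(25.31)/(3.0791e-06) = 0.126 Ω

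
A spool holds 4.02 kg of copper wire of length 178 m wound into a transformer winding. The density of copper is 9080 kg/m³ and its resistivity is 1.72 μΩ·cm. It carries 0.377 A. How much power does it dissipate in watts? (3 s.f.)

ρ = 1.72 μΩ·cm = 1.72×10^-8 Ω·m
A = m/(density·L) = 4.02/(9080×178) = 2.4873e-06 m²
R = ρL/A = (1.72×10^-8)(178)/(2.4873e-06) = 1.231 Ω
P = I²R = (0.377)² × 1.231 = 0.175 W

0.175 W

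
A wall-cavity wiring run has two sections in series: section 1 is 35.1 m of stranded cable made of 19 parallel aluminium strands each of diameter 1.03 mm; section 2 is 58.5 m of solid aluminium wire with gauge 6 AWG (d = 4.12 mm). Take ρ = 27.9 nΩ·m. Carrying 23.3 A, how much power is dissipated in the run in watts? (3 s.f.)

100 W

ρ = 27.9 nΩ·m = 2.79×10^-8 Ω·m
Section 1: A_strand = π(5.1500e-04)² = 8.332e-07 m²; R₁ = ρL/(N·A_s) = (2.79×10^-8)(35.1)/(19×8.332e-07) = 0.06186 Ω
Section 2: A = π(4.12/2 mm)² = π(2.0600e-03 m)² = 1.333e-05 m²
R₂ = (2.79×10^-8)(58.5)/(1.333e-05) = 0.1224 Ω
R = R₁ + R₂ = 0.1843 Ω
P = I²R = (23.3)² × 0.1843 = 100 W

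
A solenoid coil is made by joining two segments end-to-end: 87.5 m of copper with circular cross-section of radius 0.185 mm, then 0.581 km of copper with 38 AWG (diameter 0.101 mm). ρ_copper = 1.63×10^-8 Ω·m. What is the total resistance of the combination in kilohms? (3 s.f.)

Segment 1: A = πr² = π(1.8500e-04 m)² = 1.075e-07 m²
R₁ = ρL/A = (1.63×10^-8)(87.5)/(1.075e-07) = 13.26 Ω
Segment 2: A = π(0.101/2 mm)² = π(5.0500e-05 m)² = 8.012e-09 m²
R₂ = (1.63×10^-8)(581)/(8.012e-09) = 1182 Ω
R = R₁ + R₂ = 1.20 kΩ

1.20 kΩ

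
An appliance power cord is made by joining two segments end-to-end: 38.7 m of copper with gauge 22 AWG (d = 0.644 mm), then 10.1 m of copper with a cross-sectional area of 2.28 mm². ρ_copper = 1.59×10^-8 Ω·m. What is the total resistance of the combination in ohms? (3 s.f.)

1.96 Ω

Segment 1: A = π(0.644/2 mm)² = π(3.2200e-04 m)² = 3.257e-07 m²
R₁ = ρL/A = (1.59×10^-8)(38.7)/(3.257e-07) = 1.889 Ω
Segment 2: A = 2.28 mm² = 2.280e-06 m²
R₂ = (1.59×10^-8)(10.1)/(2.280e-06) = 0.07043 Ω
R = R₁ + R₂ = 1.96 Ω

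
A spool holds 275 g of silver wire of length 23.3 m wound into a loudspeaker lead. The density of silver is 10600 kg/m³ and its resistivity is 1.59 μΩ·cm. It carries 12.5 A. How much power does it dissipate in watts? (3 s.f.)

ρ = 1.59 μΩ·cm = 1.59×10^-8 Ω·m
A = m/(density·L) = 0.275/(10600×23.3) = 1.1135e-06 m²
R = ρL/A = (1.59×10^-8)(23.3)/(1.1135e-06) = 0.3327 Ω
P = I²R = (12.5)² × 0.3327 = 52.0 W

52.0 W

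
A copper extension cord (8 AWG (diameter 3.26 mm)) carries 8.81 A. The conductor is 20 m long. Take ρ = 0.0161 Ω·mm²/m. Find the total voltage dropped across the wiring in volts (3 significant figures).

ρ = 0.0161 Ω·mm²/m = 1.61×10^-8 Ω·m
A = π(3.26/2 mm)² = π(1.6300e-03 m)² = 8.347e-06 m²
R = ρL/A = (1.61×10^-8)(20)/(8.347e-06) = 0.03858 Ω
V = IR = 8.81 × 0.03858 = 0.340 V

0.340 V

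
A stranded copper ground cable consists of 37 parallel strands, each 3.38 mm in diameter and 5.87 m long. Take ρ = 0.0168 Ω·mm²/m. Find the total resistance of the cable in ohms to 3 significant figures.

ρ = 0.0168 Ω·mm²/m = 1.68×10^-8 Ω·m
A_strand = π(1.6900e-03 m)² = 8.973e-06 m²
R_strand = ρL/A = (1.68×10^-8)(5.87)/(8.973e-06) = 0.01099 Ω
R_total = R_strand/N = 0.01099/37 = 2.97×10^-4 Ω

2.97×10^-4 Ω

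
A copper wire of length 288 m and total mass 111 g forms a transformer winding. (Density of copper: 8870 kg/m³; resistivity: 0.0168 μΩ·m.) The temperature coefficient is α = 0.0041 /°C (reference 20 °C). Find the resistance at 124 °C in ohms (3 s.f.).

159 Ω

ρ = 0.0168 μΩ·m = 1.68×10^-8 Ω·m
A = m/(density·L) = 0.111/(8870×288) = 4.3452e-08 m²
R = ρL/A = (1.68×10^-8)(288)/(4.3452e-08) = 111.4 Ω
R(124 °C) = 111.4 × (1 + 0.0041×104) = 159 Ω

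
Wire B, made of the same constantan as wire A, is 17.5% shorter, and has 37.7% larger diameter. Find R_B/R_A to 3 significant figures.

R ∝ L/d², so R_B/R_A = (1 − 17.5/100) × (1 + 37.7/100)⁻²
= 0.825 × 0.5274 = 0.435

0.435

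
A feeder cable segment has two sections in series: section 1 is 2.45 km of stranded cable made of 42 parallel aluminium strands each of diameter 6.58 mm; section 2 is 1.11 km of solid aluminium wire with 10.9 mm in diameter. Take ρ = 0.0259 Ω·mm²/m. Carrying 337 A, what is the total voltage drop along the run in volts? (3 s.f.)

ρ = 0.0259 Ω·mm²/m = 2.59×10^-8 Ω·m
Section 1: A_strand = π(3.2900e-03)² = 3.400e-05 m²; R₁ = ρL/(N·A_s) = (2.59×10^-8)(2450)/(42×3.400e-05) = 0.04443 Ω
Section 2: A = π(d/2)² = π(5.4500e-03 m)² = 9.331e-05 m²
R₂ = (2.59×10^-8)(1110)/(9.331e-05) = 0.3081 Ω
R = R₁ + R₂ = 0.3525 Ω
V = IR = 337 × 0.3525 = 119 V

119 V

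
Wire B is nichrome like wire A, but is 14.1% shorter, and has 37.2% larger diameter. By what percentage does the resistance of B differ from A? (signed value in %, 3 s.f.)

R ∝ L/d², so R_B/R_A = (1 − 14.1/100) × (1 + 37.2/100)⁻²
= 0.859 × 0.5312 = 0.4563
(R_B − R_A)/R_A = 0.4563 − 1 = -54.4%

-54.4%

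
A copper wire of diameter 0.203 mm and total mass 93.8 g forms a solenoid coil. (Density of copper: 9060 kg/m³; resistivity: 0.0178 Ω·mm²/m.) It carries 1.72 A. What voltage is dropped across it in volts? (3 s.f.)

ρ = 0.0178 Ω·mm²/m = 1.78×10^-8 Ω·m
A = π(d/2)² = π(1.0150e-04 m)² = 3.2365e-08 m²
L = m/(density·A) = 0.0938/(9060×3.2365e-08) = 319.9 m
R = ρL/A = (1.78×10^-8)(319.9)/(3.2365e-08) = 175.9 Ω
V = IR = 1.72 × 175.9 = 303 V

303 V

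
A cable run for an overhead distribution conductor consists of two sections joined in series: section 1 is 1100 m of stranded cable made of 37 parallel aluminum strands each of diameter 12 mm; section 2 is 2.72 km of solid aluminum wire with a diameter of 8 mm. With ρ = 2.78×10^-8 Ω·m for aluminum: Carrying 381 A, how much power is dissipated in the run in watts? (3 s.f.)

Section 1: A_strand = π(6.0000e-03)² = 1.131e-04 m²; R₁ = ρL/(N·A_s) = (2.78×10^-8)(1100)/(37×1.131e-04) = 0.007308 Ω
Section 2: A = π(d/2)² = π(4.0000e-03 m)² = 5.027e-05 m²
R₂ = (2.78×10^-8)(2720)/(5.027e-05) = 1.504 Ω
R = R₁ + R₂ = 1.512 Ω
P = I²R = (381)² × 1.512 = 2.19×10^5 W

2.19×10^5 W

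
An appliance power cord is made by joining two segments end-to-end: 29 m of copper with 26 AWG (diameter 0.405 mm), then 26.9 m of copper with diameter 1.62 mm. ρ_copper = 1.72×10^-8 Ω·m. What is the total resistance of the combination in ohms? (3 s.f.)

Segment 1: A = π(0.405/2 mm)² = π(2.0250e-04 m)² = 1.288e-07 m²
R₁ = ρL/A = (1.72×10^-8)(29)/(1.288e-07) = 3.872 Ω
Segment 2: A = π(d/2)² = π(8.1000e-04 m)² = 2.061e-06 m²
R₂ = (1.72×10^-8)(26.9)/(2.061e-06) = 0.2245 Ω
R = R₁ + R₂ = 4.10 Ω

4.10 Ω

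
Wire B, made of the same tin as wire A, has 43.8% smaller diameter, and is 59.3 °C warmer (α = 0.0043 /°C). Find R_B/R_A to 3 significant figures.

R ∝ ρL/d² with ρ ∝ (1+αΔT), so R_B/R_A = (1 − 43.8/100)⁻² × (1 + 0.0043×59.3)
= 3.166 × 1.255 = 3.97

3.97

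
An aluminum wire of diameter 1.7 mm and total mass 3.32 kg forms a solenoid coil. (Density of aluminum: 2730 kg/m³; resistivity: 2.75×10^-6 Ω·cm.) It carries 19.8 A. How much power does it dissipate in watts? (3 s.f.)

2540 W

ρ = 2.75×10^-6 Ω·cm = 2.75×10^-8 Ω·m
A = π(d/2)² = π(8.5000e-04 m)² = 2.2698e-06 m²
L = m/(density·A) = 3.32/(2730×2.2698e-06) = 535.8 m
R = ρL/A = (2.75×10^-8)(535.8)/(2.2698e-06) = 6.491 Ω
P = I²R = (19.8)² × 6.491 = 2540 W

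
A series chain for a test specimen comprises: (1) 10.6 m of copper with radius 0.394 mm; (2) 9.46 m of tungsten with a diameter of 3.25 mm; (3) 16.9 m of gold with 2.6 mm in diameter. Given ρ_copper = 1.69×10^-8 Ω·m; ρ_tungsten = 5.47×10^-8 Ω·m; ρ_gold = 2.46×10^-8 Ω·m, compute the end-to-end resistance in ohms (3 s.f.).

0.508 Ω

Seg 1: A = πr² = π(3.9400e-04 m)² = 4.877e-07 m²
R_1 = (1.69×10^-8)(10.6)/(4.877e-07) = 0.3673 Ω
Seg 2: A = π(d/2)² = π(1.6250e-03 m)² = 8.296e-06 m²
R_2 = (5.47×10^-8)(9.46)/(8.296e-06) = 0.06238 Ω
Seg 3: A = π(d/2)² = π(1.3000e-03 m)² = 5.309e-06 m²
R_3 = (2.46×10^-8)(16.9)/(5.309e-06) = 0.0783 Ω
R_total = R_1 + R_2 + R_3 = 0.508 Ω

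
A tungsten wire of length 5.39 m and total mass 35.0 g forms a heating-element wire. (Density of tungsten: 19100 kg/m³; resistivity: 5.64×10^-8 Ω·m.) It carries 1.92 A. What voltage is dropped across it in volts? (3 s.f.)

A = m/(density·L) = 0.035/(19100×5.39) = 3.3997e-07 m²
R = ρL/A = (5.64×10^-8)(5.39)/(3.3997e-07) = 0.8942 Ω
V = IR = 1.92 × 0.8942 = 1.72 V

1.72 V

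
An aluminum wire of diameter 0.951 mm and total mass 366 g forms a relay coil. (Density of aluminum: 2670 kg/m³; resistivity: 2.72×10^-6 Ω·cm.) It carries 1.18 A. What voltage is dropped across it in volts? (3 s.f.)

8.72 V

ρ = 2.72×10^-6 Ω·cm = 2.72×10^-8 Ω·m
A = π(d/2)² = π(4.7550e-04 m)² = 7.1031e-07 m²
L = m/(density·A) = 0.366/(2670×7.1031e-07) = 193 m
R = ρL/A = (2.72×10^-8)(193)/(7.1031e-07) = 7.39 Ω
V = IR = 1.18 × 7.39 = 8.72 V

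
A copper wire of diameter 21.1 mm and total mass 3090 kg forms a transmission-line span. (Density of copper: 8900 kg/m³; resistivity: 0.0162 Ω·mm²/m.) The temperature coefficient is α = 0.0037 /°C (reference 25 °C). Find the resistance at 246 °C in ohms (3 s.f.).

ρ = 0.0162 Ω·mm²/m = 1.62×10^-8 Ω·m
A = π(d/2)² = π(1.0550e-02 m)² = 3.4967e-04 m²
L = m/(density·A) = 3090/(8900×3.4967e-04) = 992.9 m
R = ρL/A = (1.62×10^-8)(992.9)/(3.4967e-04) = 0.046 Ω
R(246 °C) = 0.046 × (1 + 0.0037×221) = 0.0836 Ω

0.0836 Ω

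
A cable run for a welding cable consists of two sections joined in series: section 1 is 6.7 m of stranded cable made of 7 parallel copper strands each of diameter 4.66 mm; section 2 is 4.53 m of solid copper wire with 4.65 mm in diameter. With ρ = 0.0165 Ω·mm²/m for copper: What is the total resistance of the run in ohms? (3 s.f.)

0.00533 Ω

ρ = 0.0165 Ω·mm²/m = 1.65×10^-8 Ω·m
Section 1: A_strand = π(2.3300e-03)² = 1.706e-05 m²; R₁ = ρL/(N·A_s) = (1.65×10^-8)(6.7)/(7×1.706e-05) = 9.260×10^-4 Ω
Section 2: A = π(d/2)² = π(2.3250e-03 m)² = 1.698e-05 m²
R₂ = (1.65×10^-8)(4.53)/(1.698e-05) = 0.004401 Ω
R = R₁ + R₂ = 0.00533 Ω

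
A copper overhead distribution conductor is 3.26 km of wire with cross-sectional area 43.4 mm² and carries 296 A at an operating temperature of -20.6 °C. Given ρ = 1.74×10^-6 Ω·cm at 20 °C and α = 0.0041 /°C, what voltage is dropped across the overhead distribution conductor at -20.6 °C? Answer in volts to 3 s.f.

ρ = 1.74×10^-6 Ω·cm = 1.74×10^-8 Ω·m
A = 43.4 mm² = 4.340e-05 m²
R₍20₎ = ρL/A = (1.74×10^-8)(3260)/(4.340e-05) = 1.307 Ω
R₍-20.6₎ = R₍20₎(1 + αΔT) = 1.307 × (1 + 0.0041×-40.6) = 1.089 Ω
V = IR = 296 × 1.089 = 322 V

322 V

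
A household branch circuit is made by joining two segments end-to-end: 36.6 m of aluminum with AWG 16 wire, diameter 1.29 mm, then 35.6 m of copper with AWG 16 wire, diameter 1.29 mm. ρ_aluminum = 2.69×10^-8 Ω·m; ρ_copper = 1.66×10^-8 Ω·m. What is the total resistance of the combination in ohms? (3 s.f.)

Segment 1: A = π(1.29/2 mm)² = π(6.4500e-04 m)² = 1.307e-06 m²
R₁ = ρL/A = (2.69×10^-8)(36.6)/(1.307e-06) = 0.7533 Ω
R₂ = (1.66×10^-8)(35.6)/(1.307e-06) = 0.4522 Ω
R = R₁ + R₂ = 1.21 Ω

1.21 Ω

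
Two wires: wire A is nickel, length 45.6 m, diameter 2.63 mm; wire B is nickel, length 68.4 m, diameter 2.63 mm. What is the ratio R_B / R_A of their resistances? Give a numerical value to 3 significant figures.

1.50

R ∝ ρL/d², so R_B/R_A = (L_B/L_A)
= (68.4/45.6) = 1.50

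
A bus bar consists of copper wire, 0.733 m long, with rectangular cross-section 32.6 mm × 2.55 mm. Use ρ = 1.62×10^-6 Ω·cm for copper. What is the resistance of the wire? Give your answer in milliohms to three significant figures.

ρ = 1.62×10^-6 Ω·cm = 1.62×10^-8 Ω·m
A = 32.6 × 2.55 mm² = 83.1 mm² = 8.313e-05 m²
R = ρL/A = (1.62×10^-8)(0.733 m)/(8.313e-05 m²) = 0.143 mΩ

0.143 mΩ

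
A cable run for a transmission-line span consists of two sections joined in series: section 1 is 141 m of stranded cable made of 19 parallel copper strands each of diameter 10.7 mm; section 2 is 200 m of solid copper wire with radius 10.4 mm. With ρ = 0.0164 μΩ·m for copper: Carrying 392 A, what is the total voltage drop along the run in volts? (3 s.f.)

4.31 V

ρ = 0.0164 μΩ·m = 1.64×10^-8 Ω·m
Section 1: A_strand = π(5.3500e-03)² = 8.992e-05 m²; R₁ = ρL/(N·A_s) = (1.64×10^-8)(141)/(19×8.992e-05) = 0.001353 Ω
Section 2: A = πr² = π(1.0400e-02 m)² = 3.398e-04 m²
R₂ = (1.64×10^-8)(200)/(3.398e-04) = 0.009653 Ω
R = R₁ + R₂ = 0.01101 Ω
V = IR = 392 × 0.01101 = 4.31 V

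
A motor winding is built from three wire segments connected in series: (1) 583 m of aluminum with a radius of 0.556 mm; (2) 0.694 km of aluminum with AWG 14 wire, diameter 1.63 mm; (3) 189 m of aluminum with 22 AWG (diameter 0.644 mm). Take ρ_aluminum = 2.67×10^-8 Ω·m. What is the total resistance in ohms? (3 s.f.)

Seg 1: A = πr² = π(5.5600e-04 m)² = 9.712e-07 m²
R_1 = (2.67×10^-8)(583)/(9.712e-07) = 16.03 Ω
Seg 2: A = π(1.63/2 mm)² = π(8.1500e-04 m)² = 2.087e-06 m²
R_2 = (2.67×10^-8)(694)/(2.087e-06) = 8.88 Ω
Seg 3: A = π(0.644/2 mm)² = π(3.2200e-04 m)² = 3.257e-07 m²
R_3 = (2.67×10^-8)(189)/(3.257e-07) = 15.49 Ω
R_total = R_1 + R_2 + R_3 = 40.4 Ω

40.4 Ω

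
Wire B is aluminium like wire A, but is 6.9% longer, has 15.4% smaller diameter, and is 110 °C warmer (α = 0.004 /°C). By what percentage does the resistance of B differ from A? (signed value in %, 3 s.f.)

R ∝ ρL/d² with ρ ∝ (1+αΔT), so R_B/R_A = (1 + 6.9/100) × (1 − 15.4/100)⁻² × (1 + 0.004×110)
= 1.069 × 1.397 × 1.44 = 2.151
(R_B − R_A)/R_A = 2.151 − 1 = 115%

115%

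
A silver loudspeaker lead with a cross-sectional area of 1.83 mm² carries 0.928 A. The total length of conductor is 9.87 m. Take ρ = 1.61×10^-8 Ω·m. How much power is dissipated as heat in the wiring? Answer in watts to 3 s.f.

0.0748 W

A = 1.83 mm² = 1.830e-06 m²
R = ρL/A = (1.61×10^-8)(9.87)/(1.830e-06) = 0.08683 Ω
P = I²R = (0.928)² × 0.08683 = 0.0748 W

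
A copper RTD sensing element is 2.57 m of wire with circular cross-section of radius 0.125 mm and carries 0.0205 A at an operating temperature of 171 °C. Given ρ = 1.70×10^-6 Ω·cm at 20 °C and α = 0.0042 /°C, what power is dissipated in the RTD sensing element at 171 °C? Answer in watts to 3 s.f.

ρ = 1.70×10^-6 Ω·cm = 1.70×10^-8 Ω·m
A = πr² = π(1.2500e-04 m)² = 4.909e-08 m²
R₍20₎ = ρL/A = (1.70×10^-8)(2.57)/(4.909e-08) = 0.89 Ω
R₍171₎ = R₍20₎(1 + αΔT) = 0.89 × (1 + 0.0042×151) = 1.455 Ω
P = I²R = (0.0205)² × 1.455 = 6.11×10^-4 W

6.11×10^-4 W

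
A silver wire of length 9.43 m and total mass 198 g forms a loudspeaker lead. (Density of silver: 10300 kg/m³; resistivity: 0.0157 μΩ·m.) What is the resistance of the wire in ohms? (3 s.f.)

ρ = 0.0157 μΩ·m = 1.57×10^-8 Ω·m
A = m/(density·L) = 0.198/(10300×9.43) = 2.0385e-06 m²
R = ρL/A = (1.57×10^-8)(9.43)/(2.0385e-06) = 0.0726 Ω

0.0726 Ω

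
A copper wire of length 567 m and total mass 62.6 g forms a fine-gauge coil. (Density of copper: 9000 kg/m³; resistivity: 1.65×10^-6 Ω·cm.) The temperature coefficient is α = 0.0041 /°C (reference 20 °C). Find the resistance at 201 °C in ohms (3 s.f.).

1330 Ω

ρ = 1.65×10^-6 Ω·cm = 1.65×10^-8 Ω·m
A = m/(density·L) = 0.0626/(9000×567) = 1.2267e-08 m²
R = ρL/A = (1.65×10^-8)(567)/(1.2267e-08) = 762.6 Ω
R(201 °C) = 762.6 × (1 + 0.0041×181) = 1330 Ω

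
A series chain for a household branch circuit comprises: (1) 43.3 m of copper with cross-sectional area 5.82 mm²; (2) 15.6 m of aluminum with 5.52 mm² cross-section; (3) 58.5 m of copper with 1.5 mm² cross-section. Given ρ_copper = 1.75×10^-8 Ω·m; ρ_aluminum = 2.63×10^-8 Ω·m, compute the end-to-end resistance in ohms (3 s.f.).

Seg 1: A = 5.82 mm² = 5.820e-06 m²
R_1 = (1.75×10^-8)(43.3)/(5.820e-06) = 0.1302 Ω
Seg 2: A = 5.52 mm² = 5.520e-06 m²
R_2 = (2.63×10^-8)(15.6)/(5.520e-06) = 0.07433 Ω
Seg 3: A = 1.5 mm² = 1.500e-06 m²
R_3 = (1.75×10^-8)(58.5)/(1.500e-06) = 0.6825 Ω
R_total = R_1 + R_2 + R_3 = 0.887 Ω

0.887 Ω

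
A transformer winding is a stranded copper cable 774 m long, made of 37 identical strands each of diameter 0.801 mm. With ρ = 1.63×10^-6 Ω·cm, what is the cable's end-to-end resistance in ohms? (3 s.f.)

ρ = 1.63×10^-6 Ω·cm = 1.63×10^-8 Ω·m
A_strand = π(4.0050e-04 m)² = 5.039e-07 m²
R_strand = ρL/A = (1.63×10^-8)(774)/(5.039e-07) = 25.04 Ω
R_total = R_strand/N = 25.04/37 = 0.677 Ω

0.677 Ω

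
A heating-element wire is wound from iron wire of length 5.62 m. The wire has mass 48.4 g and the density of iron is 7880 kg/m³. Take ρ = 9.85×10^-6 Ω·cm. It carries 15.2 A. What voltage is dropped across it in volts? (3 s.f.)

ρ = 9.85×10^-6 Ω·cm = 9.85×10^-8 Ω·m
A = m/(density·L) = 0.0484/(7880×5.62) = 1.0929e-06 m²
R = ρL/A = (9.85×10^-8)(5.62)/(1.0929e-06) = 0.5065 Ω
V = IR = 15.2 × 0.5065 = 7.70 V

7.70 V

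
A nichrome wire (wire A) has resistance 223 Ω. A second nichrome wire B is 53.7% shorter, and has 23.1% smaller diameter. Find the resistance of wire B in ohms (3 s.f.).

R ∝ L/d², so R_B/R_A = (1 − 53.7/100) × (1 − 23.1/100)⁻²
= 0.463 × 1.691 = 0.7829
R_B = 0.7829 × 223 = 175 Ω

175 Ω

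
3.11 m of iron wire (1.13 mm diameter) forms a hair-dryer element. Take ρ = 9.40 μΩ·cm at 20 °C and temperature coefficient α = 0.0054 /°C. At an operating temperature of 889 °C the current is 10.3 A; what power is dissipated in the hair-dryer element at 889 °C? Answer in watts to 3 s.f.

176 W

ρ = 9.40 μΩ·cm = 9.40×10^-8 Ω·m
A = π(d/2)² = π(5.6500e-04 m)² = 1.003e-06 m²
R₍20₎ = ρL/A = (9.40×10^-8)(3.11)/(1.003e-06) = 0.2915 Ω
R₍889₎ = R₍20₎(1 + αΔT) = 0.2915 × (1 + 0.0054×869) = 1.659 Ω
P = I²R = (10.3)² × 1.659 = 176 W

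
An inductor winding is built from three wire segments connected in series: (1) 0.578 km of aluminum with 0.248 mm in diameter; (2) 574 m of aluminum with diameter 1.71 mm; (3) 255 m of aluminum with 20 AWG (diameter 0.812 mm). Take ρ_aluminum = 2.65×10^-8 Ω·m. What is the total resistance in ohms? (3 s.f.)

337 Ω

Seg 1: A = π(d/2)² = π(1.2400e-04 m)² = 4.831e-08 m²
R_1 = (2.65×10^-8)(578)/(4.831e-08) = 317.1 Ω
Seg 2: A = π(d/2)² = π(8.5500e-04 m)² = 2.297e-06 m²
R_2 = (2.65×10^-8)(574)/(2.297e-06) = 6.623 Ω
Seg 3: A = π(0.812/2 mm)² = π(4.0600e-04 m)² = 5.178e-07 m²
R_3 = (2.65×10^-8)(255)/(5.178e-07) = 13.05 Ω
R_total = R_1 + R_2 + R_3 = 337 Ω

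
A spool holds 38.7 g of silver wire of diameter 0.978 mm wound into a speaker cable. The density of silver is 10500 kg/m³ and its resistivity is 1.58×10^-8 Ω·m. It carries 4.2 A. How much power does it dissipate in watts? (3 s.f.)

A = π(d/2)² = π(4.8900e-04 m)² = 7.5122e-07 m²
L = m/(density·A) = 0.0387/(10500×7.5122e-07) = 4.906 m
R = ρL/A = (1.58×10^-8)(4.906)/(7.5122e-07) = 0.1032 Ω
P = I²R = (4.2)² × 0.1032 = 1.82 W

1.82 W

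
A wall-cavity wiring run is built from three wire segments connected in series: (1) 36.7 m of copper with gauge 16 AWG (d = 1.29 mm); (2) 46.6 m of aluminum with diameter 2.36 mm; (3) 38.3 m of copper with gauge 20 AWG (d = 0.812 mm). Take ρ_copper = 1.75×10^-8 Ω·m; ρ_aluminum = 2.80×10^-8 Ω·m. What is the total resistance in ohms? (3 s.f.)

2.08 Ω

Seg 1: A = π(1.29/2 mm)² = π(6.4500e-04 m)² = 1.307e-06 m²
R_1 = (1.75×10^-8)(36.7)/(1.307e-06) = 0.4914 Ω
Seg 2: A = π(d/2)² = π(1.1800e-03 m)² = 4.374e-06 m²
R_2 = (2.80×10^-8)(46.6)/(4.374e-06) = 0.2983 Ω
Seg 3: A = π(0.812/2 mm)² = π(4.0600e-04 m)² = 5.178e-07 m²
R_3 = (1.75×10^-8)(38.3)/(5.178e-07) = 1.294 Ω
R_total = R_1 + R_2 + R_3 = 2.08 Ω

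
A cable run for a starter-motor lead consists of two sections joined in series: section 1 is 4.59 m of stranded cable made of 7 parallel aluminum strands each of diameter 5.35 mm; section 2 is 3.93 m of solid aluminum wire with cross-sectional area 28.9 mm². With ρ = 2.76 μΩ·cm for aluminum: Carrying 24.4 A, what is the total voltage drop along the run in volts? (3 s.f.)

0.111 V

ρ = 2.76 μΩ·cm = 2.76×10^-8 Ω·m
Section 1: A_strand = π(2.6750e-03)² = 2.248e-05 m²; R₁ = ρL/(N·A_s) = (2.76×10^-8)(4.59)/(7×2.248e-05) = 8.051×10^-4 Ω
Section 2: A = 28.9 mm² = 2.890e-05 m²
R₂ = (2.76×10^-8)(3.93)/(2.890e-05) = 0.003753 Ω
R = R₁ + R₂ = 0.004558 Ω
V = IR = 24.4 × 0.004558 = 0.111 V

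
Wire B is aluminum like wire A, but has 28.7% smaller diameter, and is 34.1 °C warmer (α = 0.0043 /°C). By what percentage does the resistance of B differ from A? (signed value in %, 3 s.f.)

R ∝ ρL/d² with ρ ∝ (1+αΔT), so R_B/R_A = (1 − 28.7/100)⁻² × (1 + 0.0043×34.1)
= 1.967 × 1.147 = 2.256
(R_B − R_A)/R_A = 2.256 − 1 = 126%

126%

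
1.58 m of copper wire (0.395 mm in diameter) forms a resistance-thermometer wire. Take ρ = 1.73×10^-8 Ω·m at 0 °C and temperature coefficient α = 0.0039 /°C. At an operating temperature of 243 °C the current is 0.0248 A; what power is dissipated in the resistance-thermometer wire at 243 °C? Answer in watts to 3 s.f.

A = π(d/2)² = π(1.9750e-04 m)² = 1.225e-07 m²
R₍0₎ = ρL/A = (1.73×10^-8)(1.58)/(1.225e-07) = 0.2231 Ω
R₍243₎ = R₍0₎(1 + αΔT) = 0.2231 × (1 + 0.0039×243) = 0.4345 Ω
P = I²R = (0.0248)² × 0.4345 = 2.67×10^-4 W

2.67×10^-4 W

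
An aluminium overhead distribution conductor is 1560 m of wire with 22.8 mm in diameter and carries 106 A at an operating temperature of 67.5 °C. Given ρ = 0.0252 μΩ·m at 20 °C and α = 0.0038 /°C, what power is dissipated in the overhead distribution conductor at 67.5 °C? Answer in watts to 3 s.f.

1280 W

ρ = 0.0252 μΩ·m = 2.52×10^-8 Ω·m
A = π(d/2)² = π(1.1400e-02 m)² = 4.083e-04 m²
R₍20₎ = ρL/A = (2.52×10^-8)(1560)/(4.083e-04) = 0.09629 Ω
R₍67.5₎ = R₍20₎(1 + αΔT) = 0.09629 × (1 + 0.0038×47.5) = 0.1137 Ω
P = I²R = (106)² × 0.1137 = 1280 W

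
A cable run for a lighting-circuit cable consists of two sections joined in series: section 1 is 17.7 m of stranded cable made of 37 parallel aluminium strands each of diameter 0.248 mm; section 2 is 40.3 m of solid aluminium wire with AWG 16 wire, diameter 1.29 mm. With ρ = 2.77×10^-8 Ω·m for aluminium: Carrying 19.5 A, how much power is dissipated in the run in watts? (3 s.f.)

429 W

Section 1: A_strand = π(1.2400e-04)² = 4.831e-08 m²; R₁ = ρL/(N·A_s) = (2.77×10^-8)(17.7)/(37×4.831e-08) = 0.2743 Ω
Section 2: A = π(1.29/2 mm)² = π(6.4500e-04 m)² = 1.307e-06 m²
R₂ = (2.77×10^-8)(40.3)/(1.307e-06) = 0.8541 Ω
R = R₁ + R₂ = 1.128 Ω
P = I²R = (19.5)² × 1.128 = 429 W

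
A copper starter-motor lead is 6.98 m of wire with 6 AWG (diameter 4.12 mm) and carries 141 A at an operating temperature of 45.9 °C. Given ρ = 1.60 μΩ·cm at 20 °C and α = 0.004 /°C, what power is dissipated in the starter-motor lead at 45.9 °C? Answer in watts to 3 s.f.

ρ = 1.60 μΩ·cm = 1.60×10^-8 Ω·m
A = π(4.12/2 mm)² = π(2.0600e-03 m)² = 1.333e-05 m²
R₍20₎ = ρL/A = (1.60×10^-8)(6.98)/(1.333e-05) = 0.008377 Ω
R₍45.9₎ = R₍20₎(1 + αΔT) = 0.008377 × (1 + 0.004×25.9) = 0.009245 Ω
P = I²R = (141)² × 0.009245 = 184 W

184 W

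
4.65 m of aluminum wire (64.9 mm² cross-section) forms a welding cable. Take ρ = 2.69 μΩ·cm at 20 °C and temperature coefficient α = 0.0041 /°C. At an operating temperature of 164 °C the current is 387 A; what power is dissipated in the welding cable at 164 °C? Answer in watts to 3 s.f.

ρ = 2.69 μΩ·cm = 2.69×10^-8 Ω·m
A = 64.9 mm² = 6.490e-05 m²
R₍20₎ = ρL/A = (2.69×10^-8)(4.65)/(6.490e-05) = 0.001927 Ω
R₍164₎ = R₍20₎(1 + αΔT) = 0.001927 × (1 + 0.0041×144) = 0.003065 Ω
P = I²R = (387)² × 0.003065 = 459 W

459 W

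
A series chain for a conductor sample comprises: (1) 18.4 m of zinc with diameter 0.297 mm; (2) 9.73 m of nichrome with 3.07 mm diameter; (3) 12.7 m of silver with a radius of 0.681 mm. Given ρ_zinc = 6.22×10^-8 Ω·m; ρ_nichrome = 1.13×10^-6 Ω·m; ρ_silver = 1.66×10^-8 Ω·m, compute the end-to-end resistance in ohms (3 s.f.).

Seg 1: A = π(d/2)² = π(1.4850e-04 m)² = 6.928e-08 m²
R_1 = (6.22×10^-8)(18.4)/(6.928e-08) = 16.52 Ω
Seg 2: A = π(d/2)² = π(1.5350e-03 m)² = 7.402e-06 m²
R_2 = (1.13×10^-6)(9.73)/(7.402e-06) = 1.485 Ω
Seg 3: A = πr² = π(6.8100e-04 m)² = 1.457e-06 m²
R_3 = (1.66×10^-8)(12.7)/(1.457e-06) = 0.1447 Ω
R_total = R_1 + R_2 + R_3 = 18.1 Ω

18.1 Ω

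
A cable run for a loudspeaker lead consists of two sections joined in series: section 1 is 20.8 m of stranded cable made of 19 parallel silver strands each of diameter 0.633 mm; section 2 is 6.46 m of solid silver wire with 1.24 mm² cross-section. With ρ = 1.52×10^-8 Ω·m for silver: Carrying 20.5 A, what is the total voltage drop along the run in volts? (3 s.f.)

2.71 V

Section 1: A_strand = π(3.1650e-04)² = 3.147e-07 m²; R₁ = ρL/(N·A_s) = (1.52×10^-8)(20.8)/(19×3.147e-07) = 0.05288 Ω
Section 2: A = 1.24 mm² = 1.240e-06 m²
R₂ = (1.52×10^-8)(6.46)/(1.240e-06) = 0.07919 Ω
R = R₁ + R₂ = 0.1321 Ω
V = IR = 20.5 × 0.1321 = 2.71 V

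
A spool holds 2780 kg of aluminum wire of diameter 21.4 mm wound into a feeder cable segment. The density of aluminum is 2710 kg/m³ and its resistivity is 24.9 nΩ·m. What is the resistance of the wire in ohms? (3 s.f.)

ρ = 24.9 nΩ·m = 2.49×10^-8 Ω·m
A = π(d/2)² = π(1.0700e-02 m)² = 3.5968e-04 m²
L = m/(density·A) = 2780/(2710×3.5968e-04) = 2852 m
R = ρL/A = (2.49×10^-8)(2852)/(3.5968e-04) = 0.197 Ω

0.197 Ω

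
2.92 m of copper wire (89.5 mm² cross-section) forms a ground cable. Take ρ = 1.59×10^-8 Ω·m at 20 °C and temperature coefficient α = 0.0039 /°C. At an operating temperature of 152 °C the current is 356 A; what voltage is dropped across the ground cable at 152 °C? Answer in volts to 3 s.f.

A = 89.5 mm² = 8.950e-05 m²
R₍20₎ = ρL/A = (1.59×10^-8)(2.92)/(8.950e-05) = 5.187×10^-4 Ω
R₍152₎ = R₍20₎(1 + αΔT) = 5.187×10^-4 × (1 + 0.0039×132) = 7.858×10^-4 Ω
V = IR = 356 × 7.858×10^-4 = 0.280 V

0.280 V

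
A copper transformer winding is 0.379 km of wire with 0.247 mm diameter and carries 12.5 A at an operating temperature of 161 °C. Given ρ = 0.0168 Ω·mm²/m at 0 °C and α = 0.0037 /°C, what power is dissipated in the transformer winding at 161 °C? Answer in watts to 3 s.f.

ρ = 0.0168 Ω·mm²/m = 1.68×10^-8 Ω·m
A = π(d/2)² = π(1.2350e-04 m)² = 4.792e-08 m²
R₍0₎ = ρL/A = (1.68×10^-8)(379)/(4.792e-08) = 132.9 Ω
R₍161₎ = R₍0₎(1 + αΔT) = 132.9 × (1 + 0.0037×161) = 212 Ω
P = I²R = (12.5)² × 212 = 33100 W

33100 W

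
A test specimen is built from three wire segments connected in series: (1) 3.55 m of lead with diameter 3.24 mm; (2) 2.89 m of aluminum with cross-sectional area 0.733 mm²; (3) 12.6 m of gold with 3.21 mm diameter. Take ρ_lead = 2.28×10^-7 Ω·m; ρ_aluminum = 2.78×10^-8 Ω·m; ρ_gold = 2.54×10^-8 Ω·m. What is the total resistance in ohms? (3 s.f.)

0.247 Ω

Seg 1: A = π(d/2)² = π(1.6200e-03 m)² = 8.245e-06 m²
R_1 = (2.28×10^-7)(3.55)/(8.245e-06) = 0.09817 Ω
Seg 2: A = 0.733 mm² = 7.330e-07 m²
R_2 = (2.78×10^-8)(2.89)/(7.330e-07) = 0.1096 Ω
Seg 3: A = π(d/2)² = π(1.6050e-03 m)² = 8.093e-06 m²
R_3 = (2.54×10^-8)(12.6)/(8.093e-06) = 0.03955 Ω
R_total = R_1 + R_2 + R_3 = 0.247 Ω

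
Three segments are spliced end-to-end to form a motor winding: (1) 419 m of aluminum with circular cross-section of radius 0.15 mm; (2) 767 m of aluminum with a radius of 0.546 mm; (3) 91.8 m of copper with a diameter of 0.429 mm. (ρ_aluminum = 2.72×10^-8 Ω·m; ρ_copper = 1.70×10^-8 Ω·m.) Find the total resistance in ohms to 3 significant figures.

194 Ω

Seg 1: A = πr² = π(1.5000e-04 m)² = 7.069e-08 m²
R_1 = (2.72×10^-8)(419)/(7.069e-08) = 161.2 Ω
Seg 2: A = πr² = π(5.4600e-04 m)² = 9.366e-07 m²
R_2 = (2.72×10^-8)(767)/(9.366e-07) = 22.28 Ω
Seg 3: A = π(d/2)² = π(2.1450e-04 m)² = 1.445e-07 m²
R_3 = (1.70×10^-8)(91.8)/(1.445e-07) = 10.8 Ω
R_total = R_1 + R_2 + R_3 = 194 Ω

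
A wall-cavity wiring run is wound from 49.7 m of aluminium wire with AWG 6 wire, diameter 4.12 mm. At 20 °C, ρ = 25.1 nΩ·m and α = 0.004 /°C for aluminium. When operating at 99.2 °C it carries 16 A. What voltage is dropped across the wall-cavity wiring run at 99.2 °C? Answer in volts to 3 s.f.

ρ = 25.1 nΩ·m = 2.51×10^-8 Ω·m
A = π(4.12/2 mm)² = π(2.0600e-03 m)² = 1.333e-05 m²
R₍20₎ = ρL/A = (2.51×10^-8)(49.7)/(1.333e-05) = 0.09357 Ω
R₍99.2₎ = R₍20₎(1 + αΔT) = 0.09357 × (1 + 0.004×79.2) = 0.1232 Ω
V = IR = 16 × 0.1232 = 1.97 V

1.97 V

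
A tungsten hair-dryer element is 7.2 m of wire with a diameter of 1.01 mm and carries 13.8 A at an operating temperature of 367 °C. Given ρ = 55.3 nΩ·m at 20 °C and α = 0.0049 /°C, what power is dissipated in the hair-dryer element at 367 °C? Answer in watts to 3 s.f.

ρ = 55.3 nΩ·m = 5.53×10^-8 Ω·m
A = π(d/2)² = π(5.0500e-04 m)² = 8.012e-07 m²
R₍20₎ = ρL/A = (5.53×10^-8)(7.2)/(8.012e-07) = 0.497 Ω
R₍367₎ = R₍20₎(1 + αΔT) = 0.497 × (1 + 0.0049×347) = 1.342 Ω
P = I²R = (13.8)² × 1.342 = 256 W

256 W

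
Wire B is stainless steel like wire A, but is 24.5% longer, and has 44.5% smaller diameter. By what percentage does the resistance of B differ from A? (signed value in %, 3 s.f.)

R ∝ L/d², so R_B/R_A = (1 + 24.5/100) × (1 − 44.5/100)⁻²
= 1.245 × 3.247 = 4.042
(R_B − R_A)/R_A = 4.042 − 1 = 304%

304%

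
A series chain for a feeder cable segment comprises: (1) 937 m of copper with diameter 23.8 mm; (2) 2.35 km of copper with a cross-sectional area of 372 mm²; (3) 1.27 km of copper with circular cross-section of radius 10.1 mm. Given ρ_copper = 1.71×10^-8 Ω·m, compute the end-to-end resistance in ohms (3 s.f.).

0.212 Ω

Seg 1: A = π(d/2)² = π(1.1900e-02 m)² = 4.449e-04 m²
R_1 = (1.71×10^-8)(937)/(4.449e-04) = 0.03602 Ω
Seg 2: A = 372 mm² = 3.720e-04 m²
R_2 = (1.71×10^-8)(2350)/(3.720e-04) = 0.108 Ω
Seg 3: A = πr² = π(1.0100e-02 m)² = 3.205e-04 m²
R_3 = (1.71×10^-8)(1270)/(3.205e-04) = 0.06777 Ω
R_total = R_1 + R_2 + R_3 = 0.212 Ω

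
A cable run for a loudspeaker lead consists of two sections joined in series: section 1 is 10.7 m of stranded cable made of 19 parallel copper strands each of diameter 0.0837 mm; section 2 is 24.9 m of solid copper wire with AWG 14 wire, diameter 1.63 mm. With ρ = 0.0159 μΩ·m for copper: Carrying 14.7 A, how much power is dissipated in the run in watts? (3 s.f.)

ρ = 0.0159 μΩ·m = 1.59×10^-8 Ω·m
Section 1: A_strand = π(4.1850e-05)² = 5.502e-09 m²; R₁ = ρL/(N·A_s) = (1.59×10^-8)(10.7)/(19×5.502e-09) = 1.627 Ω
Section 2: A = π(1.63/2 mm)² = π(8.1500e-04 m)² = 2.087e-06 m²
R₂ = (1.59×10^-8)(24.9)/(2.087e-06) = 0.1897 Ω
R = R₁ + R₂ = 1.817 Ω
P = I²R = (14.7)² × 1.817 = 393 W

393 W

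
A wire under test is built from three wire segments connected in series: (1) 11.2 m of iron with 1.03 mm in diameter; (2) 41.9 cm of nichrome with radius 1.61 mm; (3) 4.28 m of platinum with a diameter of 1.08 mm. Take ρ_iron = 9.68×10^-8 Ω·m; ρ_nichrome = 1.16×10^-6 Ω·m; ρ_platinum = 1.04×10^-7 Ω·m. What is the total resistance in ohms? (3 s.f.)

Seg 1: A = π(d/2)² = π(5.1500e-04 m)² = 8.332e-07 m²
R_1 = (9.68×10^-8)(11.2)/(8.332e-07) = 1.301 Ω
Seg 2: A = πr² = π(1.6100e-03 m)² = 8.143e-06 m²
R_2 = (1.16×10^-6)(0.419)/(8.143e-06) = 0.05969 Ω
Seg 3: A = π(d/2)² = π(5.4000e-04 m)² = 9.161e-07 m²
R_3 = (1.04×10^-7)(4.28)/(9.161e-07) = 0.4859 Ω
R_total = R_1 + R_2 + R_3 = 1.85 Ω

1.85 Ω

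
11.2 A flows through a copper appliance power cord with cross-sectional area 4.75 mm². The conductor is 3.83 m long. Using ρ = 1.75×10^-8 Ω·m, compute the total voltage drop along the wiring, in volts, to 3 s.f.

A = 4.75 mm² = 4.750e-06 m²
R = ρL/A = (1.75×10^-8)(3.83)/(4.750e-06) = 0.01411 Ω
V = IR = 11.2 × 0.01411 = 0.158 V

0.158 V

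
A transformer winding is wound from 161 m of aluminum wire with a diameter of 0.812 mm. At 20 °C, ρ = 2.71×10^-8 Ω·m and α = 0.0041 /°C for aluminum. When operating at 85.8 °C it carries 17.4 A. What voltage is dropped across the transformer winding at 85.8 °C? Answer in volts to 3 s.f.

186 V

A = π(d/2)² = π(4.0600e-04 m)² = 5.178e-07 m²
R₍20₎ = ρL/A = (2.71×10^-8)(161)/(5.178e-07) = 8.425 Ω
R₍85.8₎ = R₍20₎(1 + αΔT) = 8.425 × (1 + 0.0041×65.8) = 10.7 Ω
V = IR = 17.4 × 10.7 = 186 V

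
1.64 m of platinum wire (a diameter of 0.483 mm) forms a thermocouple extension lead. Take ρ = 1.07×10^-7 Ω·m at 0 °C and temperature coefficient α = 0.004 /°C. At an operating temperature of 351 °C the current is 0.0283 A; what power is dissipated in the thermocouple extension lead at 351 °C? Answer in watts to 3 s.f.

0.00184 W

A = π(d/2)² = π(2.4150e-04 m)² = 1.832e-07 m²
R₍0₎ = ρL/A = (1.07×10^-7)(1.64)/(1.832e-07) = 0.9577 Ω
R₍351₎ = R₍0₎(1 + αΔT) = 0.9577 × (1 + 0.004×351) = 2.302 Ω
P = I²R = (0.0283)² × 2.302 = 0.00184 W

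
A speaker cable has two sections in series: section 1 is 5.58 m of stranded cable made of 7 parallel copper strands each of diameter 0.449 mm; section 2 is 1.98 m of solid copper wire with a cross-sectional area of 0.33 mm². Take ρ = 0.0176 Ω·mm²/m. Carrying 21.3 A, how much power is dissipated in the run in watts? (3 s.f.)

ρ = 0.0176 Ω·mm²/m = 1.76×10^-8 Ω·m
Section 1: A_strand = π(2.2450e-04)² = 1.583e-07 m²; R₁ = ρL/(N·A_s) = (1.76×10^-8)(5.58)/(7×1.583e-07) = 0.08861 Ω
Section 2: A = 0.33 mm² = 3.300e-07 m²
R₂ = (1.76×10^-8)(1.98)/(3.300e-07) = 0.1056 Ω
R = R₁ + R₂ = 0.1942 Ω
P = I²R = (21.3)² × 0.1942 = 88.1 W

88.1 W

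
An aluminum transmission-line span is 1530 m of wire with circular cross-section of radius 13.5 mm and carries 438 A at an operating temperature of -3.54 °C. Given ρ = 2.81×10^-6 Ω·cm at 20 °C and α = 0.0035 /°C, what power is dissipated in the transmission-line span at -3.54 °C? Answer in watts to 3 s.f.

13200 W

ρ = 2.81×10^-6 Ω·cm = 2.81×10^-8 Ω·m
A = πr² = π(1.3500e-02 m)² = 5.726e-04 m²
R₍20₎ = ρL/A = (2.81×10^-8)(1530)/(5.726e-04) = 0.07509 Ω
R₍-3.54₎ = R₍20₎(1 + αΔT) = 0.07509 × (1 + 0.0035×-23.5) = 0.0689 Ω
P = I²R = (438)² × 0.0689 = 13200 W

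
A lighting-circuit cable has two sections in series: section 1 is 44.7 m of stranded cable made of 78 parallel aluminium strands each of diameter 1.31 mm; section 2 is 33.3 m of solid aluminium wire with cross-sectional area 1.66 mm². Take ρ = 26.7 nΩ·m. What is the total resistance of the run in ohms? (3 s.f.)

0.547 Ω

ρ = 26.7 nΩ·m = 2.67×10^-8 Ω·m
Section 1: A_strand = π(6.5500e-04)² = 1.348e-06 m²; R₁ = ρL/(N·A_s) = (2.67×10^-8)(44.7)/(78×1.348e-06) = 0.01135 Ω
Section 2: A = 1.66 mm² = 1.660e-06 m²
R₂ = (2.67×10^-8)(33.3)/(1.660e-06) = 0.5356 Ω
R = R₁ + R₂ = 0.547 Ω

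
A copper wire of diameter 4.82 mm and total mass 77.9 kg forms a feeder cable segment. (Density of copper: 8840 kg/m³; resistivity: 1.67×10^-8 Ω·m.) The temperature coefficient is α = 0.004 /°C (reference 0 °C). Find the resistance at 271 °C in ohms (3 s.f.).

0.921 Ω

A = π(d/2)² = π(2.4100e-03 m)² = 1.8247e-05 m²
L = m/(density·A) = 77.9/(8840×1.8247e-05) = 482.9 m
R = ρL/A = (1.67×10^-8)(482.9)/(1.8247e-05) = 0.442 Ω
R(271 °C) = 0.442 × (1 + 0.004×271) = 0.921 Ω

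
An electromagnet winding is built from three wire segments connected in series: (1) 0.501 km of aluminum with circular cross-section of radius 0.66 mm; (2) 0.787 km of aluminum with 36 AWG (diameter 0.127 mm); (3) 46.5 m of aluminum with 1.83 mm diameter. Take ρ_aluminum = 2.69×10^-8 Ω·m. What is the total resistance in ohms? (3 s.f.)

Seg 1: A = πr² = π(6.6000e-04 m)² = 1.368e-06 m²
R_1 = (2.69×10^-8)(501)/(1.368e-06) = 9.848 Ω
Seg 2: A = π(0.127/2 mm)² = π(6.3500e-05 m)² = 1.267e-08 m²
R_2 = (2.69×10^-8)(787)/(1.267e-08) = 1671 Ω
Seg 3: A = π(d/2)² = π(9.1500e-04 m)² = 2.630e-06 m²
R_3 = (2.69×10^-8)(46.5)/(2.630e-06) = 0.4756 Ω
R_total = R_1 + R_2 + R_3 = 1680 Ω

1680 Ω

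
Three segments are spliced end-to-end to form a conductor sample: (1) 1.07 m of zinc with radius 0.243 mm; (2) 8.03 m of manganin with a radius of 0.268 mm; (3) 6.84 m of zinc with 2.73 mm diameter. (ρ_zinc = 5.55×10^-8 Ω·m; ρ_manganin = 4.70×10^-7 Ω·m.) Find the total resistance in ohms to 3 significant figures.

17.1 Ω

Seg 1: A = πr² = π(2.4300e-04 m)² = 1.855e-07 m²
R_1 = (5.55×10^-8)(1.07)/(1.855e-07) = 0.3201 Ω
Seg 2: A = πr² = π(2.6800e-04 m)² = 2.256e-07 m²
R_2 = (4.70×10^-7)(8.03)/(2.256e-07) = 16.73 Ω
Seg 3: A = π(d/2)² = π(1.3650e-03 m)² = 5.853e-06 m²
R_3 = (5.55×10^-8)(6.84)/(5.853e-06) = 0.06485 Ω
R_total = R_1 + R_2 + R_3 = 17.1 Ω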